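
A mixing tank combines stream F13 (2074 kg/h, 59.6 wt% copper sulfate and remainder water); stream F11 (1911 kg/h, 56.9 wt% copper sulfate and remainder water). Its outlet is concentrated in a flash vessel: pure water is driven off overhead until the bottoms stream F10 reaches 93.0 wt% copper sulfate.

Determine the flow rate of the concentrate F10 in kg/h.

copper sulfate entering = 2074×0.596 + 1911×0.569 = 2323.5 kg/h.
All copper sulfate reports to F10, so F10 = 2323.5/0.930 = 2498.3 kg/h.

2498 kg/h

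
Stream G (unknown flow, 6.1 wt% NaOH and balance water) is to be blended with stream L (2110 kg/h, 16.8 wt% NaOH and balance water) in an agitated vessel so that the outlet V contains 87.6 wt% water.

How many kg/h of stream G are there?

1474 kg/h

Let G be the unknown flow. Total out = 2110 + G.
water balance: 1755.5 + 0.939·G = 0.876·(2110 + G)
(0.939 − 0.876)·G = 0.876×2110 − 1755.5 = 92.84
G = 92.84 / 0.063 = 1473.7 kg/h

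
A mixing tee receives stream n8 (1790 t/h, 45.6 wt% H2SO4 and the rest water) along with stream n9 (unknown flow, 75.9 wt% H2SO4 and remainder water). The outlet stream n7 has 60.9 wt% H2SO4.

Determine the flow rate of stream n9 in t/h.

1826 t/h

Let n9 be the unknown flow. Total out = 1790 + n9.
H2SO4 balance: 816.24 + 0.759·n9 = 0.609·(1790 + n9)
(0.759 − 0.609)·n9 = 0.609×1790 − 816.24 = 273.87
n9 = 273.87 / 0.150 = 1825.8 t/h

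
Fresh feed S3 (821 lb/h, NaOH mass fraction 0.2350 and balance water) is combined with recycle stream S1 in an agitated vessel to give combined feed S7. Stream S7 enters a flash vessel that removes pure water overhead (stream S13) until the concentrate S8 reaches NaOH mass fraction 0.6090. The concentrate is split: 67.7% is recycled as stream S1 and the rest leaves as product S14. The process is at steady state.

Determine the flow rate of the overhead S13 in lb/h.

504.2 lb/h

Overall NaOH balance (none leaves overhead): NaOH in fresh feed = NaOH in product, i.e. 821×0.235 = (1−0.677)·S8·0.609.
S8 = 192.94/(0.609×0.323) = 980.82 lb/h.
Recycle S1 = 0.677×980.82 = 664.02 lb/h.
Combined feed S7 = 821 + 664.02 = 1485 lb/h.
Overhead S13 = S7 − S8 = 1485 − 980.82 = 504.19 lb/h.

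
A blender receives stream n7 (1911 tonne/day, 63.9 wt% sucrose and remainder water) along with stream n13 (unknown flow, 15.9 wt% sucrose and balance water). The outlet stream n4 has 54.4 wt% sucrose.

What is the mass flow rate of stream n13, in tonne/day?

Let n13 be the unknown flow. Total out = 1911 + n13.
sucrose balance: 1221.1 + 0.159·n13 = 0.544·(1911 + n13)
(0.159 − 0.544)·n13 = 0.544×1911 − 1221.1 = -181.55
n13 = -181.55 / -0.385 = 471.55 tonne/day

471.5 tonne/day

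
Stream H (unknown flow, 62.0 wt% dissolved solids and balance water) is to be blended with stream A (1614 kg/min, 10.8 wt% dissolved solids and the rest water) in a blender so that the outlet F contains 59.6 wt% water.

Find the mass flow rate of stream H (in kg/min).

2212 kg/min

Let H be the unknown flow. Total out = 1614 + H.
water balance: 1439.7 + 0.380·H = 0.596·(1614 + H)
(0.380 − 0.596)·H = 0.596×1614 − 1439.7 = -477.74
H = -477.74 / -0.216 = 2211.8 kg/min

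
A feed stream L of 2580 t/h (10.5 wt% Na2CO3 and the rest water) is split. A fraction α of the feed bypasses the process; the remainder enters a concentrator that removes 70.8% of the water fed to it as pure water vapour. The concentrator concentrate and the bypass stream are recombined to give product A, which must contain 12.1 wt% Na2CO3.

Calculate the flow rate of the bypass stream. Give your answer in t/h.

2042 t/h

All 2580×0.105 = 270.9 t/h of Na2CO3 reaches A, so A = 270.9/0.121 = 2238.8 t/h and vapour = 341.16 t/h.
The evaporator receives (1−α)·2580 of feed at 0.895 water and removes 0.708 of that water:
0.708×0.895×(1−α)×2580 = 341.16
(1−α) = 341.16/1634.8 = 0.2087;  α = 0.7913.
Bypass flow = 0.7913×2580 = 2041.6 t/h.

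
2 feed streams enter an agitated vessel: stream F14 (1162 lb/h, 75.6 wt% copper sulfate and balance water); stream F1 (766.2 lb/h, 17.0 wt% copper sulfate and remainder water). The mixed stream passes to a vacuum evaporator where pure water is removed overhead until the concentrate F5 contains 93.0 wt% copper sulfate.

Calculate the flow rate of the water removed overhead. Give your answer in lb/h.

843.5 lb/h

copper sulfate entering = 1162×0.756 + 766.2×0.170 = 1008.7 lb/h.
All copper sulfate reports to F5, so F5 = 1008.7/0.930 = 1084.7 lb/h.
Total feed = 1928.2 lb/h; overhead = 1928.2 − 1084.7 = 843.55 lb/h.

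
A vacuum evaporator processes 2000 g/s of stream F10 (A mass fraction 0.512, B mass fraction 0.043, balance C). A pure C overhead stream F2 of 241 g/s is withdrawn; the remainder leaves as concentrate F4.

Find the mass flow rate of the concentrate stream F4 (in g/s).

1759 g/s

Concentrate = 2000 − 241 = 1759 g/s.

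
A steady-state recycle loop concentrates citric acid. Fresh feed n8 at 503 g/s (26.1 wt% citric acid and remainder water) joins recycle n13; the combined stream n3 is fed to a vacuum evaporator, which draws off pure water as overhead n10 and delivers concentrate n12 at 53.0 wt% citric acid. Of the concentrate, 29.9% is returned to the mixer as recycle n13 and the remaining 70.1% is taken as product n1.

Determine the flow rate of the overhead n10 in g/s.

Overall citric acid balance (none leaves overhead): citric acid in fresh feed = citric acid in product, i.e. 503×0.261 = (1−0.299)·n12·0.530.
n12 = 131.28/(0.530×0.701) = 353.36 g/s.
Recycle n13 = 0.299×353.36 = 105.65 g/s.
Combined feed n3 = 503 + 105.65 = 608.65 g/s.
Overhead n10 = n3 − n12 = 608.65 − 353.36 = 255.3 g/s.

255.3 g/s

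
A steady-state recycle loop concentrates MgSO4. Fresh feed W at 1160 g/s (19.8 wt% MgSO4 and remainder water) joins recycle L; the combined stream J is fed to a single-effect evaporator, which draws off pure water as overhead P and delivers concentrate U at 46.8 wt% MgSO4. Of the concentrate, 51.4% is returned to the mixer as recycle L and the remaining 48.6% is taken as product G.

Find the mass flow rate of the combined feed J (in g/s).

1679 g/s

Overall MgSO4 balance (none leaves overhead): MgSO4 in fresh feed = MgSO4 in product, i.e. 1160×0.198 = (1−0.514)·U·0.468.
U = 229.68/(0.468×0.486) = 1009.8 g/s.
Recycle L = 0.514×1009.8 = 519.04 g/s.
Combined feed J = 1160 + 519.04 = 1679 g/s.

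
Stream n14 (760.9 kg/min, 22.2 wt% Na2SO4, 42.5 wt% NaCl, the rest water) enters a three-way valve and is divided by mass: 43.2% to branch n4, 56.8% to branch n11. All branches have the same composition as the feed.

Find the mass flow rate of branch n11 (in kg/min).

Branch n11 flow = 0.568×760.9 = 432.19 kg/min.

432.2 kg/min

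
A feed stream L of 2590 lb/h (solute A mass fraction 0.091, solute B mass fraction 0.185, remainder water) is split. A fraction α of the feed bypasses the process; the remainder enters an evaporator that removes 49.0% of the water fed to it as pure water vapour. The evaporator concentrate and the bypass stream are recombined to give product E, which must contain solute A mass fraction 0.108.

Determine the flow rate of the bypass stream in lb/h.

All 2590×0.091 = 235.69 lb/h of solute A reaches E, so E = 235.69/0.108 = 2182.3 lb/h and vapour = 407.69 lb/h.
The evaporator receives (1−α)·2590 of feed at 0.724 water and removes 0.490 of that water:
0.490×0.724×(1−α)×2590 = 407.69
(1−α) = 407.69/918.83 = 0.4437;  α = 0.5563.
Bypass flow = 0.5563×2590 = 1440.8 lb/h.

1441 lb/h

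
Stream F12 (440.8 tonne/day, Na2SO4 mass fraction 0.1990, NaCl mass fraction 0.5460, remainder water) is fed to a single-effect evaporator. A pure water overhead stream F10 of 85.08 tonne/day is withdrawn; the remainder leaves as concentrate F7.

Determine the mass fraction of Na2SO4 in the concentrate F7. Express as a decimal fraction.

Na2SO4 is not removed: 440.8×0.199 = 87.719 tonne/day of Na2SO4 enters F7.
Concentrate = 440.8 − 85.08 = 355.72 tonne/day.
Mass fraction = 87.719/355.72 = 0.2466.

0.2466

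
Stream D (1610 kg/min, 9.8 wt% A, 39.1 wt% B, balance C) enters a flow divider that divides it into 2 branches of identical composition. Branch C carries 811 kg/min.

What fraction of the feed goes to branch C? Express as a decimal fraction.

Fraction to C = 811/1610 = 0.5037.

0.504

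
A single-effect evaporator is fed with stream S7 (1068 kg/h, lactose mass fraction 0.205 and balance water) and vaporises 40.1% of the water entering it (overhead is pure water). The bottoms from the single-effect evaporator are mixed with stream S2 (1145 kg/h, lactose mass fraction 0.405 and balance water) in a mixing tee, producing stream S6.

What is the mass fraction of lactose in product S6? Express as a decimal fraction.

Vapour removed = 0.401×0.795×1068 = 340.47 kg/h; concentrate = 727.53 kg/h.
lactose reaching the mixer = 218.94 (from concentrate) + 1145×0.405 = 682.66 kg/h.
Product flow = 727.53 + 1145 = 1872.5 kg/h; lactose fraction = 0.365.

0.365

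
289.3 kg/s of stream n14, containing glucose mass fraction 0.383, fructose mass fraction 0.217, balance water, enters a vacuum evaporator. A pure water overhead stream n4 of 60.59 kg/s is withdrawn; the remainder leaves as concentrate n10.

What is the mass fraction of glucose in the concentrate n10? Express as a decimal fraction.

glucose is not removed: 289.3×0.383 = 110.8 kg/s of glucose enters n10.
Concentrate = 289.3 − 60.59 = 228.71 kg/s.
Mass fraction = 110.8/228.71 = 0.484.

0.484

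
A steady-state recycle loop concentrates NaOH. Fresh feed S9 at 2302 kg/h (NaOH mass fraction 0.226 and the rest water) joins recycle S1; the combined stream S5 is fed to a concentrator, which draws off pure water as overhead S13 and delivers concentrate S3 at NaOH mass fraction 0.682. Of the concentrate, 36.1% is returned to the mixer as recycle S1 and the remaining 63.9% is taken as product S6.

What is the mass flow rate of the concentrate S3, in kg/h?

Overall NaOH balance (none leaves overhead): NaOH in fresh feed = NaOH in product, i.e. 2302×0.226 = (1−0.361)·S3·0.682.
S3 = 520.25/(0.682×0.639) = 1193.8 kg/h.

1194 kg/h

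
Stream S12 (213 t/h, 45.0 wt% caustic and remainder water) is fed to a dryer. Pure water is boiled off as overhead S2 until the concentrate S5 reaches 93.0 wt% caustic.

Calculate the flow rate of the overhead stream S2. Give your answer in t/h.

109.9 t/h

caustic is conserved: 213×0.450 = 95.85 t/h all reports to the concentrate.
Concentrate = 95.85/(target fraction) = 103.06 t/h.
Overhead = 213 − 103.06 = 109.94 t/h.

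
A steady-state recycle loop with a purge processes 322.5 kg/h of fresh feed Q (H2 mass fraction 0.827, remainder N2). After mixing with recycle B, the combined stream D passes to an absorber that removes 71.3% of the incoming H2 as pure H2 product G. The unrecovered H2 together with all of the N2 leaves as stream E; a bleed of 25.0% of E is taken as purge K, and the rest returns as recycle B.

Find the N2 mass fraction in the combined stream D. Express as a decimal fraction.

0.396

N2 enters only via Q and leaves only via the purge: 322.5×0.173 = 0.250×(N2 in E), and the absorber passes all N2, so N2 in D = N2 in E = 223.17 kg/h.
H2 in D: m_A = 322.5×0.827 + (1−0.250)·(1−0.713)·m_A, so m_A = 266.71/0.7847 = 339.86 kg/h.
D = 339.86 + 223.17 = 563.03 kg/h.
N2 fraction in D = 223.17/563.03 = 0.396.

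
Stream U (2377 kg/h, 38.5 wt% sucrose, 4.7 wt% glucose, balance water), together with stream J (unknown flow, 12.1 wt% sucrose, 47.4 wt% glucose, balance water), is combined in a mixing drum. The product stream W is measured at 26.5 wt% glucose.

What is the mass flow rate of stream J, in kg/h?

2479 kg/h

Let J be the unknown flow. Total out = 2377 + J.
glucose balance: 111.72 + 0.474·J = 0.265·(2377 + J)
(0.474 − 0.265)·J = 0.265×2377 − 111.72 = 518.19
J = 518.19 / 0.209 = 2479.4 kg/h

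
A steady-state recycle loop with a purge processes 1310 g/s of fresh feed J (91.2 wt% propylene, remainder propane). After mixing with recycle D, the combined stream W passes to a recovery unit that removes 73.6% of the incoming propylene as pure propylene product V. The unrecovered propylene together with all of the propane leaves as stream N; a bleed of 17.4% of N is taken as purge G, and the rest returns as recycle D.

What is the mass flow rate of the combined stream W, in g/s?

2190 g/s

propane enters only via J and leaves only via the purge: 1310×0.088 = 0.174×(propane in N), and the recovery unit passes all propane, so propane in W = propane in N = 662.53 g/s.
propylene in W: m_A = 1310×0.912 + (1−0.174)·(1−0.736)·m_A, so m_A = 1194.7/0.7819 = 1527.9 g/s.
W = 1527.9 + 662.53 = 2190.4 g/s.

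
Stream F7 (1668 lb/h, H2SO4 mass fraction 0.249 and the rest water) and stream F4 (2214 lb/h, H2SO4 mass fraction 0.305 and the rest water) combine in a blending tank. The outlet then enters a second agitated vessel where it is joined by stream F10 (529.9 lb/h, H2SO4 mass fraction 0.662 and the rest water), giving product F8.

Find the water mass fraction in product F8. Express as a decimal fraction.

0.673

Overall, product flow = 4411.9 lb/h.
water in = 1668×0.751 + 2214×0.695 + 529.9×0.338 = 2970.5 lb/h.
water fraction in F8 = 0.673.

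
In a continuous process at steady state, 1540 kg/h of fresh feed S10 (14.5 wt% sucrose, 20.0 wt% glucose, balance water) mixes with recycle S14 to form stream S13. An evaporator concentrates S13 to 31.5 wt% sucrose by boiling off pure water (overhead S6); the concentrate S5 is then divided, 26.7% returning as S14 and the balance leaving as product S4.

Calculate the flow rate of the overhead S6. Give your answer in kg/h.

Overall sucrose balance (none leaves overhead): sucrose in fresh feed = sucrose in product, i.e. 1540×0.145 = (1−0.267)·S5·0.315.
S5 = 223.3/(0.315×0.733) = 967.11 kg/h.
Recycle S14 = 0.267×967.11 = 258.22 kg/h.
Combined feed S13 = 1540 + 258.22 = 1798.2 kg/h.
Overhead S6 = S13 − S5 = 1798.2 − 967.11 = 831.11 kg/h.

831.1 kg/h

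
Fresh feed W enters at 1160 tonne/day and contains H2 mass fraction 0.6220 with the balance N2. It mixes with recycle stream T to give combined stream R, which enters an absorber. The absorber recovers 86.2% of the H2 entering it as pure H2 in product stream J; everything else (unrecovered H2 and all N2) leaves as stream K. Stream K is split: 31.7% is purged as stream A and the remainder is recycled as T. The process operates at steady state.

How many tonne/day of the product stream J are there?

686.7 tonne/day

H2 in R: m_A = 1160×0.622 + (1−0.317)·(1−0.862)·m_A, so m_A = 721.52/0.9057 = 796.6 tonne/day.
Product J = 0.862×796.6 = 686.67 tonne/day.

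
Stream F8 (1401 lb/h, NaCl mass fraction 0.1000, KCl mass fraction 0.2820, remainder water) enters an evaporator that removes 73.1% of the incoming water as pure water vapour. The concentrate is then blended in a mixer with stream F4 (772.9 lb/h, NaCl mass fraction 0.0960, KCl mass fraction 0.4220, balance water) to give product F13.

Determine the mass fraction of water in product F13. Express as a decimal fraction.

Vapour removed = 0.731×0.618×1401 = 632.91 lb/h; concentrate = 768.09 lb/h.
water reaching the mixer = 232.91 (from concentrate) + 772.9×0.482 = 605.44 lb/h.
Product flow = 768.09 + 772.9 = 1541 lb/h; water fraction = 0.3929.

0.3929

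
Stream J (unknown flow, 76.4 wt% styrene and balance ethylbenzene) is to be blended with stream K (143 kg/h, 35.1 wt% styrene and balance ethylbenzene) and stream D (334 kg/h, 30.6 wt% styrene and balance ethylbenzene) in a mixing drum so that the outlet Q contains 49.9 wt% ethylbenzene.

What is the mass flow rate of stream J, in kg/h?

329.2 kg/h

Let J be the unknown flow. Total out = 477 + J.
ethylbenzene balance: 324.6 + 0.236·J = 0.499·(477 + J)
(0.236 − 0.499)·J = 0.499×477 − 324.6 = -86.58
J = -86.58 / -0.263 = 329.2 kg/h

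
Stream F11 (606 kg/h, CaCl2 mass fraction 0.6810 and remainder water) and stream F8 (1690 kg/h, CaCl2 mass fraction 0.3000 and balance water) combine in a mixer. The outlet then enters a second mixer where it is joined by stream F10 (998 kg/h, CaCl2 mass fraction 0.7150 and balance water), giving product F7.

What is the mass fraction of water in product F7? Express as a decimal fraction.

0.5042

Overall, product flow = 3294 kg/h.
water in = 606×0.319 + 1690×0.700 + 998×0.285 = 1660.7 kg/h.
water fraction in F7 = 0.5042.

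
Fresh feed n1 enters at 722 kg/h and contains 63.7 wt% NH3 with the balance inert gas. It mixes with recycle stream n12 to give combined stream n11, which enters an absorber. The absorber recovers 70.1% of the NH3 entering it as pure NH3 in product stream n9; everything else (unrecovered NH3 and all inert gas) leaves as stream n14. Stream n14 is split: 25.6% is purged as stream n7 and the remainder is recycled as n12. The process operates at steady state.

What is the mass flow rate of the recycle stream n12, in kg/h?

893.3 kg/h

inert gas enters only via n1 and leaves only via the purge: 722×0.363 = 0.256×(inert gas in n14), and the absorber passes all inert gas, so inert gas in n11 = inert gas in n14 = 1023.8 kg/h.
NH3 in n11: m_A = 722×0.637 + (1−0.256)·(1−0.701)·m_A, so m_A = 459.91/0.7775 = 591.5 kg/h.
n14 = (1−0.701)×591.5 + 1023.8 = 1200.6 kg/h.
Recycle n12 = (1−0.256)×1200.6 = 893.27 kg/h.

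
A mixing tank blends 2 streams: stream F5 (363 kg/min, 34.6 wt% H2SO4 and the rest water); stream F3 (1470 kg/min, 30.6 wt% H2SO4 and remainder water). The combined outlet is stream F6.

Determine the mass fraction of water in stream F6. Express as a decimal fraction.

0.6861

Total flow out = 363 + 1470 = 1833 kg/min.
water in = 363×0.654 + 1470×0.694 = 1257.6 kg/min.
water mass fraction in F6 = 1257.6/1833 = 0.6861.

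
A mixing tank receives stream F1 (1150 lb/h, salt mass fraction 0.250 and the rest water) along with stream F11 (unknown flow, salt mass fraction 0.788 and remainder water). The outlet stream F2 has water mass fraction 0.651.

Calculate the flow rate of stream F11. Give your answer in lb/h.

259.3 lb/h

Let F11 be the unknown flow. Total out = 1150 + F11.
water balance: 862.5 + 0.212·F11 = 0.651·(1150 + F11)
(0.212 − 0.651)·F11 = 0.651×1150 − 862.5 = -113.85
F11 = -113.85 / -0.439 = 259.34 lb/h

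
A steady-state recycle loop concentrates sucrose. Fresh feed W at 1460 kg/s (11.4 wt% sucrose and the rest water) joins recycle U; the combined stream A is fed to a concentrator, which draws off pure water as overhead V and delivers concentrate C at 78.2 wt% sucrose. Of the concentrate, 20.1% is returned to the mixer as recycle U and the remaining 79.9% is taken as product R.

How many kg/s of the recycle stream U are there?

53.54 kg/s

Overall sucrose balance (none leaves overhead): sucrose in fresh feed = sucrose in product, i.e. 1460×0.114 = (1−0.201)·C·0.782.
C = 166.44/(0.782×0.799) = 266.38 kg/s.
Recycle U = 0.201×266.38 = 53.543 kg/s.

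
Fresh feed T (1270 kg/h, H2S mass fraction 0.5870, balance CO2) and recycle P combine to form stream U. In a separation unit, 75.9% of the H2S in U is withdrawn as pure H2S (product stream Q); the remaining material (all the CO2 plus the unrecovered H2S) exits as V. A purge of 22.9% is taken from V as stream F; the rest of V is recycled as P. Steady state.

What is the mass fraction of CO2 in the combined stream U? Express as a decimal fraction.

CO2 enters only via T and leaves only via the purge: 1270×0.413 = 0.229×(CO2 in V), and the separation unit passes all CO2, so CO2 in U = CO2 in V = 2290.4 kg/h.
H2S in U: m_A = 1270×0.587 + (1−0.229)·(1−0.759)·m_A, so m_A = 745.49/0.8142 = 915.62 kg/h.
U = 915.62 + 2290.4 = 3206.1 kg/h.
CO2 fraction in U = 2290.4/3206.1 = 0.7144.

0.7144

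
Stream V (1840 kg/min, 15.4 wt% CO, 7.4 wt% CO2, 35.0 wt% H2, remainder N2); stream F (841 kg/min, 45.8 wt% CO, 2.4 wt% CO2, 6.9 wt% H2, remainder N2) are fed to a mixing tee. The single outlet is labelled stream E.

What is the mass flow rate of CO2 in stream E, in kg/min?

CO2 out = CO2 in = 1840×0.074 + 841×0.024 = 156.34 kg/min.

156.3 kg/min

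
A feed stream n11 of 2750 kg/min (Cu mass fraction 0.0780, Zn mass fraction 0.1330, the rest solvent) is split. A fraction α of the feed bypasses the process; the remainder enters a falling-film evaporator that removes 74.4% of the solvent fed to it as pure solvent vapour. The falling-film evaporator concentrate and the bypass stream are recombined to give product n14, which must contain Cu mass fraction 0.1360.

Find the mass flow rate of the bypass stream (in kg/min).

752.1 kg/min

All 2750×0.078 = 214.5 kg/min of Cu reaches n14, so n14 = 214.5/0.136 = 1577.2 kg/min and vapour = 1172.8 kg/min.
The evaporator receives (1−α)·2750 of feed at 0.789 solvent and removes 0.744 of that solvent:
0.744×0.789×(1−α)×2750 = 1172.8
(1−α) = 1172.8/1614.3 = 0.7265;  α = 0.2735.
Bypass flow = 0.2735×2750 = 752.11 kg/min.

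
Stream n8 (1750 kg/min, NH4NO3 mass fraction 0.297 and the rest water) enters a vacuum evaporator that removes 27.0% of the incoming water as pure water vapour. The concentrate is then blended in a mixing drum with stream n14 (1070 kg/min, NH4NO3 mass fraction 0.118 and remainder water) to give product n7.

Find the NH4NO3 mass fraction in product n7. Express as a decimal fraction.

Vapour removed = 0.270×0.703×1750 = 332.17 kg/min; concentrate = 1417.8 kg/min.
NH4NO3 reaching the mixer = 519.75 (from concentrate) + 1070×0.118 = 646.01 kg/min.
Product flow = 1417.8 + 1070 = 2487.8 kg/min; NH4NO3 fraction = 0.260.

0.260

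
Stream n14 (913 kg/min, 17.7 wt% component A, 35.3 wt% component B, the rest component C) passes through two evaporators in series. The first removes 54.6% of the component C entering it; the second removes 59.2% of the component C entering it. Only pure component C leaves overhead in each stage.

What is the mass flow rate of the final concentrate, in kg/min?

component C in feed = 913×0.470 = 429.11 kg/min.
After stage 1: component C left = (1−0.546)×429.11 = 194.82; stream total = 678.71 kg/min.
After stage 2: component C left = (1−0.592)×194.82 = 79.485; final concentrate = 563.37 kg/min.

563.4 kg/min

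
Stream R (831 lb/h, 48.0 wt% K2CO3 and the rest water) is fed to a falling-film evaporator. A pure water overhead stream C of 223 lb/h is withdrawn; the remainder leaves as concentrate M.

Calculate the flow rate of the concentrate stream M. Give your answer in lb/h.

Concentrate = 831 − 223 = 608 lb/h.

608 lb/h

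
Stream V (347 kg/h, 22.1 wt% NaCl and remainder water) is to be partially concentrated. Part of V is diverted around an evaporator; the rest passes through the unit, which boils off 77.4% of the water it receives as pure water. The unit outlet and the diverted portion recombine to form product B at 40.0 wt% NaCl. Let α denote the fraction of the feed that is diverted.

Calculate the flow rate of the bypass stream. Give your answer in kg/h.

All 347×0.221 = 76.687 kg/h of NaCl reaches B, so B = 76.687/0.400 = 191.72 kg/h and vapour = 155.28 kg/h.
The evaporator receives (1−α)·347 of feed at 0.779 water and removes 0.774 of that water:
0.774×0.779×(1−α)×347 = 155.28
(1−α) = 155.28/209.22 = 0.7422;  α = 0.2578.
Bypass flow = 0.2578×347 = 89.46 kg/h.

89.46 kg/h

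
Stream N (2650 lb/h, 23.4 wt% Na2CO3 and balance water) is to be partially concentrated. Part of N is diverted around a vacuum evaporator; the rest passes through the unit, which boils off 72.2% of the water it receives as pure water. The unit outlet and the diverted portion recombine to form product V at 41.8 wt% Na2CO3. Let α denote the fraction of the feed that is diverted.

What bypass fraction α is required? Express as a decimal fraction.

0.204

All 2650×0.234 = 620.1 lb/h of Na2CO3 reaches V, so V = 620.1/0.418 = 1483.5 lb/h and vapour = 1166.5 lb/h.
The evaporator receives (1−α)·2650 of feed at 0.766 water and removes 0.722 of that water:
0.722×0.766×(1−α)×2650 = 1166.5
(1−α) = 1166.5/1465.6 = 0.7959;  α = 0.2041.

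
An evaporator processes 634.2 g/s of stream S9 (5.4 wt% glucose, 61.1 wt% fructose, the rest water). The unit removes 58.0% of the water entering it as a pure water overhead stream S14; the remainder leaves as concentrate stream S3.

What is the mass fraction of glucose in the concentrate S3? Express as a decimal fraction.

0.0670

glucose is not removed: 634.2×0.054 = 34.247 g/s of glucose enters S3.
water entering = 634.2×0.335 = 212.46 g/s; overhead removed = 0.580×212.46 = 123.23 g/s.
Concentrate = 634.2 − 123.23 = 510.97 g/s.
Mass fraction = 34.247/510.97 = 0.0670.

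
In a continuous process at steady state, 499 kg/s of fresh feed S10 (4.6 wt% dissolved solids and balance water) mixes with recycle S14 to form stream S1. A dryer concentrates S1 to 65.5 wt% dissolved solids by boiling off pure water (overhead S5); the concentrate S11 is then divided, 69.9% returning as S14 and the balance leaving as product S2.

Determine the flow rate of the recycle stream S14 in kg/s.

Overall dissolved solids balance (none leaves overhead): dissolved solids in fresh feed = dissolved solids in product, i.e. 499×0.046 = (1−0.699)·S11·0.655.
S11 = 22.954/(0.655×0.301) = 116.43 kg/s.
Recycle S14 = 0.699×116.43 = 81.382 kg/s.

81.38 kg/s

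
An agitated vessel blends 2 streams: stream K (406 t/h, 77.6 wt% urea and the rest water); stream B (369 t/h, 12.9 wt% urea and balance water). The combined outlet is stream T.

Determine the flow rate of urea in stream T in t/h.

362.7 t/h

urea out = urea in = 406×0.776 + 369×0.129 = 362.66 t/h.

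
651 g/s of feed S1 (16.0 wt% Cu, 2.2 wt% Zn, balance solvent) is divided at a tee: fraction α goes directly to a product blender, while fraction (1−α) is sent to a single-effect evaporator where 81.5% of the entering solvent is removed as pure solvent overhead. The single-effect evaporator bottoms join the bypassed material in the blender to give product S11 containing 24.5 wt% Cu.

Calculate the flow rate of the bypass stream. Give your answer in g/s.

312.2 g/s

All 651×0.160 = 104.16 g/s of Cu reaches S11, so S11 = 104.16/0.245 = 425.14 g/s and vapour = 225.86 g/s.
The evaporator receives (1−α)·651 of feed at 0.818 solvent and removes 0.815 of that solvent:
0.815×0.818×(1−α)×651 = 225.86
(1−α) = 225.86/434 = 0.5204;  α = 0.4796.
Bypass flow = 0.4796×651 = 312.22 g/s.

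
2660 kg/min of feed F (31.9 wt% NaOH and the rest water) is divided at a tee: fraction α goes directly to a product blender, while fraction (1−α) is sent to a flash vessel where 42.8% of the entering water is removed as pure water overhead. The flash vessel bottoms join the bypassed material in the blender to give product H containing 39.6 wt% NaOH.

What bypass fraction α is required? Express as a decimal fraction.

All 2660×0.319 = 848.54 kg/min of NaOH reaches H, so H = 848.54/0.396 = 2142.8 kg/min and vapour = 517.22 kg/min.
The evaporator receives (1−α)·2660 of feed at 0.681 water and removes 0.428 of that water:
0.428×0.681×(1−α)×2660 = 517.22
(1−α) = 517.22/775.3 = 0.6671;  α = 0.3329.

0.333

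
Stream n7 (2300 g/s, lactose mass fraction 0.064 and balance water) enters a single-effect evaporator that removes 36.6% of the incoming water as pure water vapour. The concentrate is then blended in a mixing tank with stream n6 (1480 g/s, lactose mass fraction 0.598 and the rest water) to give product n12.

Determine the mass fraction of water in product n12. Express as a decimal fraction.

Vapour removed = 0.366×0.936×2300 = 787.92 g/s; concentrate = 1512.1 g/s.
water reaching the mixer = 1364.9 (from concentrate) + 1480×0.402 = 1959.8 g/s.
Product flow = 1512.1 + 1480 = 2992.1 g/s; water fraction = 0.655.

0.655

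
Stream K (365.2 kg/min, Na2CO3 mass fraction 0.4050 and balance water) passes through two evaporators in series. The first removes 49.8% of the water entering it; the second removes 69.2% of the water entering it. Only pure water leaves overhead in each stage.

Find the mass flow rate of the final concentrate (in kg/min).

water in feed = 365.2×0.595 = 217.29 kg/min.
After stage 1: water left = (1−0.498)×217.29 = 109.08; stream total = 256.99 kg/min.
After stage 2: water left = (1−0.692)×109.08 = 33.597; final concentrate = 181.5 kg/min.

181.5 kg/min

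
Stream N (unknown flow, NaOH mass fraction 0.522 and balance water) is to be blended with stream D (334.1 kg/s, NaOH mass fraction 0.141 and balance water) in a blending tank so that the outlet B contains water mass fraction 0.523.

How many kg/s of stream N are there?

2495 kg/s

Let N be the unknown flow. Total out = 334.1 + N.
water balance: 286.99 + 0.478·N = 0.523·(334.1 + N)
(0.478 − 0.523)·N = 0.523×334.1 − 286.99 = -112.26
N = -112.26 / -0.045 = 2494.6 kg/s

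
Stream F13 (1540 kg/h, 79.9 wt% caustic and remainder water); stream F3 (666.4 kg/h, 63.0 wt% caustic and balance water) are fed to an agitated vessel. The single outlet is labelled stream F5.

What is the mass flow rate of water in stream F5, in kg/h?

556.1 kg/h

water out = water in = 1540×0.201 + 666.4×0.370 = 556.11 kg/h.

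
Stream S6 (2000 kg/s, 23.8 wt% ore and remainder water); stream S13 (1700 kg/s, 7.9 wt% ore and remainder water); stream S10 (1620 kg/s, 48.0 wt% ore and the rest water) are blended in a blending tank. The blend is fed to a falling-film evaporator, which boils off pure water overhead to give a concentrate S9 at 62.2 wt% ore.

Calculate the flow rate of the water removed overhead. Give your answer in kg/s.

3089 kg/s

ore entering = 2000×0.238 + 1700×0.079 + 1620×0.480 = 1387.9 kg/s.
All ore reports to S9, so S9 = 1387.9/0.622 = 2231.4 kg/s.
Total feed = 5320 kg/s; overhead = 5320 − 2231.4 = 3088.6 kg/s.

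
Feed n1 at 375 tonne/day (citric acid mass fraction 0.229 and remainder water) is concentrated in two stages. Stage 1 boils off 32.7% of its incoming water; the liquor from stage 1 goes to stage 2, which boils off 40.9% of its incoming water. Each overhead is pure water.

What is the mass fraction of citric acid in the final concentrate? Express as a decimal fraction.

water in feed = 375×0.771 = 289.12 tonne/day.
After stage 1: water left = (1−0.327)×289.12 = 194.58; stream total = 280.46 tonne/day.
After stage 2: water left = (1−0.409)×194.58 = 115; final concentrate = 200.87 tonne/day.
citric acid fraction = 85.875/200.87 = 0.428.

0.428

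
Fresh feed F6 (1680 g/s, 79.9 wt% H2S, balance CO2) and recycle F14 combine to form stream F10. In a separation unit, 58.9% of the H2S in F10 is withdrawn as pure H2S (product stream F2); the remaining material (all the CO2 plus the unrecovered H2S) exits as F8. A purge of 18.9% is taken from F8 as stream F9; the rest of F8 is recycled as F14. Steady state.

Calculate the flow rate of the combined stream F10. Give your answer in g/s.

3800 g/s

CO2 enters only via F6 and leaves only via the purge: 1680×0.201 = 0.189×(CO2 in F8), and the separation unit passes all CO2, so CO2 in F10 = CO2 in F8 = 1786.7 g/s.
H2S in F10: m_A = 1680×0.799 + (1−0.189)·(1−0.589)·m_A, so m_A = 1342.3/0.6667 = 2013.4 g/s.
F10 = 2013.4 + 1786.7 = 3800.1 g/s.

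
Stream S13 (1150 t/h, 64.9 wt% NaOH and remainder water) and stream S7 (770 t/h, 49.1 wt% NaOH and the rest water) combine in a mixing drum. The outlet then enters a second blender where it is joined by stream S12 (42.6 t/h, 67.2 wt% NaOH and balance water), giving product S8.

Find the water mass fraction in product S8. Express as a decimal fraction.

0.4125

Overall, product flow = 1962.6 t/h.
water in = 1150×0.351 + 770×0.509 + 42.6×0.328 = 809.55 t/h.
water fraction in S8 = 0.4125.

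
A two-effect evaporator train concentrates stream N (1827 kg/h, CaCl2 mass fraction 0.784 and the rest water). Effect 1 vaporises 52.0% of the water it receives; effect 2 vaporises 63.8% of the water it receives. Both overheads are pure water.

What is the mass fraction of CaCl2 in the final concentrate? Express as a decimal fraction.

0.954

water in feed = 1827×0.216 = 394.63 kg/h.
After stage 1: water left = (1−0.520)×394.63 = 189.42; stream total = 1621.8 kg/h.
After stage 2: water left = (1−0.638)×189.42 = 68.571; final concentrate = 1500.9 kg/h.
CaCl2 fraction = 1432.4/1500.9 = 0.954.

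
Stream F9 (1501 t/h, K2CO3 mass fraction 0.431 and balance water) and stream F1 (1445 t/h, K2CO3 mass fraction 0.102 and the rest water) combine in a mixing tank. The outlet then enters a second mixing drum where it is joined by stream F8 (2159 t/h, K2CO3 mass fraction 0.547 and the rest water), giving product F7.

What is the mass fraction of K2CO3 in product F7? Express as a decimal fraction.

0.387

Overall, product flow = 5105 t/h.
K2CO3 in = 1501×0.431 + 1445×0.102 + 2159×0.547 = 1975.3 t/h.
K2CO3 fraction in F7 = 0.387.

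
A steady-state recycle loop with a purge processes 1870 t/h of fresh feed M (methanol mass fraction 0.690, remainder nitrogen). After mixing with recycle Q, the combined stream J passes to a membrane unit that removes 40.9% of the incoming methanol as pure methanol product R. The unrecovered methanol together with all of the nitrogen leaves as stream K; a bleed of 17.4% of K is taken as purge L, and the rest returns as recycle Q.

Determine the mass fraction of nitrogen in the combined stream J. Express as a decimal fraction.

0.569

nitrogen enters only via M and leaves only via the purge: 1870×0.310 = 0.174×(nitrogen in K), and the membrane unit passes all nitrogen, so nitrogen in J = nitrogen in K = 3331.6 t/h.
methanol in J: m_A = 1870×0.690 + (1−0.174)·(1−0.409)·m_A, so m_A = 1290.3/0.5118 = 2520.9 t/h.
J = 2520.9 + 3331.6 = 5852.5 t/h.
nitrogen fraction in J = 3331.6/5852.5 = 0.569.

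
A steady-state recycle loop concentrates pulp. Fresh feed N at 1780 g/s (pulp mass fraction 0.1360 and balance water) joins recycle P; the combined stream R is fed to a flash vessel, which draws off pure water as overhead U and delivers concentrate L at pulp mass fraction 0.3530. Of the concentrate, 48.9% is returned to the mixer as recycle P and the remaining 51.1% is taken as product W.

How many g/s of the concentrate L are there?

1342 g/s

Overall pulp balance (none leaves overhead): pulp in fresh feed = pulp in product, i.e. 1780×0.136 = (1−0.489)·L·0.353.
L = 242.08/(0.353×0.511) = 1342 g/s.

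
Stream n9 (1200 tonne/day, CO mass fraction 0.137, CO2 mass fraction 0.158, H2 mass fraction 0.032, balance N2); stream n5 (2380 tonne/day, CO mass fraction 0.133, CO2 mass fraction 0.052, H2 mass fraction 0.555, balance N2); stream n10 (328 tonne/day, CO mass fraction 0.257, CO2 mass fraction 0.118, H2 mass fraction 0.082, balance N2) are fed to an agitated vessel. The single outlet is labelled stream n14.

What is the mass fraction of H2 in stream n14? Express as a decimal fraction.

0.355

Total flow out = 1200 + 2380 + 328 = 3908 tonne/day.
H2 in = 1200×0.032 + 2380×0.555 + 328×0.082 = 1386.2 tonne/day.
H2 mass fraction in n14 = 1386.2/3908 = 0.355.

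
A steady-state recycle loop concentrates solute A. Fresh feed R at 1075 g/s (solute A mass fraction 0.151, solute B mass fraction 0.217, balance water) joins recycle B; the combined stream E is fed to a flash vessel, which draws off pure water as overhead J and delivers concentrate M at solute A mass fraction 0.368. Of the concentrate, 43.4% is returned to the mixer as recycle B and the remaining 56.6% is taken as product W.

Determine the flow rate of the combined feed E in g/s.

Overall solute A balance (none leaves overhead): solute A in fresh feed = solute A in product, i.e. 1075×0.151 = (1−0.434)·M·0.368.
M = 162.32/(0.368×0.566) = 779.33 g/s.
Recycle B = 0.434×779.33 = 338.23 g/s.
Combined feed E = 1075 + 338.23 = 1413.2 g/s.

1413 g/s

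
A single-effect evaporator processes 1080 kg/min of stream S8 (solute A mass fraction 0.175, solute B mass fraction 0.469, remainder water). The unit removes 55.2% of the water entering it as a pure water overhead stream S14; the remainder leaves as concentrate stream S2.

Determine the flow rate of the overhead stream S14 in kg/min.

water entering = 1080×0.356 = 384.48 kg/min; overhead removed = 0.552×384.48 = 212.23 kg/min.

212.2 kg/min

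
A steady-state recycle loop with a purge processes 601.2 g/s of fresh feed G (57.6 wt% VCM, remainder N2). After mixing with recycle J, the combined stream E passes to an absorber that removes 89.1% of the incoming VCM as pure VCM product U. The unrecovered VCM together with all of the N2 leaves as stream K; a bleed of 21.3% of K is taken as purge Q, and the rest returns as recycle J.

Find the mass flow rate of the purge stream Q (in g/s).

N2 enters only via G and leaves only via the purge: 601.2×0.424 = 0.213×(N2 in K), and the absorber passes all N2, so N2 in E = N2 in K = 1196.8 g/s.
VCM in E: m_A = 601.2×0.576 + (1−0.213)·(1−0.891)·m_A, so m_A = 346.29/0.9142 = 378.78 g/s.
K = (1−0.891)×378.78 + 1196.8 = 1238 g/s.
Purge Q = 0.213×1238 = 263.7 g/s.

263.7 g/s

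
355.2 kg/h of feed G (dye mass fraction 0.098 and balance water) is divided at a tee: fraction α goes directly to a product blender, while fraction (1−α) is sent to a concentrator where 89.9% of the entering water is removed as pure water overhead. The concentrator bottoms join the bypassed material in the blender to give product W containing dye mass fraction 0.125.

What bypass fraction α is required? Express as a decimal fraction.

0.734

All 355.2×0.098 = 34.81 kg/h of dye reaches W, so W = 34.81/0.125 = 278.48 kg/h and vapour = 76.723 kg/h.
The evaporator receives (1−α)·355.2 of feed at 0.902 water and removes 0.899 of that water:
0.899×0.902×(1−α)×355.2 = 76.723
(1−α) = 76.723/288.03 = 0.2664;  α = 0.7336.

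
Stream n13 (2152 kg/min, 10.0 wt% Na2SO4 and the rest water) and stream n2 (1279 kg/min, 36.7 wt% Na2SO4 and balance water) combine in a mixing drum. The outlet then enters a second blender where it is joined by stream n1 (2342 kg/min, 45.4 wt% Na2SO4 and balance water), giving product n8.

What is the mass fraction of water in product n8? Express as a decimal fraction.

Overall, product flow = 5773 kg/min.
water in = 2152×0.900 + 1279×0.633 + 2342×0.546 = 4025.1 kg/min.
water fraction in n8 = 0.697.

0.697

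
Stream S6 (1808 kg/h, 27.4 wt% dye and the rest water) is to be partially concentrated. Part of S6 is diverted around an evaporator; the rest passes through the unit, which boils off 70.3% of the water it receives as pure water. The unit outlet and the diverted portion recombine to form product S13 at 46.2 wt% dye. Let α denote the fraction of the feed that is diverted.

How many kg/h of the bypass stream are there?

366.5 kg/h

All 1808×0.274 = 495.39 kg/h of dye reaches S13, so S13 = 495.39/0.462 = 1072.3 kg/h and vapour = 735.72 kg/h.
The evaporator receives (1−α)·1808 of feed at 0.726 water and removes 0.703 of that water:
0.703×0.726×(1−α)×1808 = 735.72
(1−α) = 735.72/922.76 = 0.7973;  α = 0.2027.
Bypass flow = 0.2027×1808 = 366.47 kg/h.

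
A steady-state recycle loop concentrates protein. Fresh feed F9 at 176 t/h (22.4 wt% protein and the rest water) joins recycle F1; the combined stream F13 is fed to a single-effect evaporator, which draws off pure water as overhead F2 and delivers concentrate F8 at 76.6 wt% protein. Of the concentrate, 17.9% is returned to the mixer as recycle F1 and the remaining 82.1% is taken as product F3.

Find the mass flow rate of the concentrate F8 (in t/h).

62.69 t/h

Overall protein balance (none leaves overhead): protein in fresh feed = protein in product, i.e. 176×0.224 = (1−0.179)·F8·0.766.
F8 = 39.424/(0.766×0.821) = 62.689 t/h.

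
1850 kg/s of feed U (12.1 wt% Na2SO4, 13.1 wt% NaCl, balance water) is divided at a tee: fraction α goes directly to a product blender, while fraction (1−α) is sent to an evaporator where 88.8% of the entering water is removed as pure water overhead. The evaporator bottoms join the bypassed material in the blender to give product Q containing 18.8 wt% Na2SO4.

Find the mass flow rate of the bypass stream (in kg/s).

857.4 kg/s

All 1850×0.121 = 223.85 kg/s of Na2SO4 reaches Q, so Q = 223.85/0.188 = 1190.7 kg/s and vapour = 659.31 kg/s.
The evaporator receives (1−α)·1850 of feed at 0.748 water and removes 0.888 of that water:
0.888×0.748×(1−α)×1850 = 659.31
(1−α) = 659.31/1228.8 = 0.5365;  α = 0.4635.
Bypass flow = 0.4635×1850 = 857.4 kg/s.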